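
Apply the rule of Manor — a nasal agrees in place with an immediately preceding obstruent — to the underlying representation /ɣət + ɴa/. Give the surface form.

The rule targets /ɴ/ (voiced uvular nasal), which sits after the trigger /t/ (alveolar).
Changing only its place to alveolar gives [n] — the voiced alveolar nasal.

[ɣətna]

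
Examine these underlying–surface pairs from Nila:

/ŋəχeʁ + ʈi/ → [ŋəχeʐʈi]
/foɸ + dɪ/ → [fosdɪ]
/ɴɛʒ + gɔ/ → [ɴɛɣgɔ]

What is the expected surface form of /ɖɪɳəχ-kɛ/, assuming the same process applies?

The data show regressive place assimilation: /ʁ/ → [ʐ] before /ʈ/; /ɸ/ → [s] before /d/; /ʒ/ → [ɣ] before /g/. In each pair only place changes, matching the following consonant, while manner and voice stay constant.
The rule targets /χ/ (voiceless uvular fricative), which sits before the trigger /k/ (velar).
Changing only its place to velar gives [x] — the voiceless velar fricative.

[ɖɪɳəxkɛ]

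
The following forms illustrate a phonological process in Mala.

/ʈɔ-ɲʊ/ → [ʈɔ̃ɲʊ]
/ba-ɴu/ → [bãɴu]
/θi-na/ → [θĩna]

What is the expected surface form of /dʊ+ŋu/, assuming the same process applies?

[dʊ̃ŋu]

The data show regressive nasality assimilation (vowel nasalisation): /ɔ/ → [ɔ̃] before /ɲ/; /a/ → [ã] before /ɴ/; /i/ → [ĩ] before /n/ — a vowel is nasalised by an immediately following nasal consonant.
The vowel /ʊ/ is adjacent to the following nasal /ŋ/, so it acquires [+nasal] and surfaces as [ʊ̃].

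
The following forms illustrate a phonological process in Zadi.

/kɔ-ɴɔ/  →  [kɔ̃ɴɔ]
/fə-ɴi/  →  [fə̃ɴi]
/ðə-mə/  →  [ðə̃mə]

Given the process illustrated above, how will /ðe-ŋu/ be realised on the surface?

[ðẽŋu]

The data show regressive nasality assimilation (vowel nasalisation): /ɔ/ → [ɔ̃] before /ɴ/; /ə/ → [ə̃] before /ɴ/; /ə/ → [ə̃] before /m/ — a vowel is nasalised by an immediately following nasal consonant.
The vowel /e/ is adjacent to the following nasal /ŋ/, so it acquires [+nasal] and surfaces as [ẽ].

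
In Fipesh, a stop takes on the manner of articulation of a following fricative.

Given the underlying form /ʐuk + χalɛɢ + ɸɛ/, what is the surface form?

/k/ is a voiceless velar stop. The following trigger /χ/ is a fricative, so /k/ must become a fricative as well.
Changing only its manner to fricative gives [x] — the voiceless velar fricative.
The same rule applies at the second boundary: /ɢ/ → [ʁ] next to /ɸ/.

[ʐuxχalɛʁɸɛ]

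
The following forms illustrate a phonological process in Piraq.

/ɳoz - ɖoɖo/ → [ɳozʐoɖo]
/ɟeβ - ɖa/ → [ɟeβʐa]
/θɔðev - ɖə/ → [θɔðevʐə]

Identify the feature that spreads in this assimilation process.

manner

Underlying /ɖ/ is realised as [ʐ] next to /z/; /z/ itself does not change.
The change stop → fricative matches the manner of the preceding /z/, identifying this as manner assimilation.
The same holds elsewhere in the data: /ɖ/ → [ʐ] after /β/ (stop → fricative, matching a fricative); /ɖ/ → [ʐ] after /v/ (stop → fricative, matching a fricative) — only manner changes, and always toward the preceding segment.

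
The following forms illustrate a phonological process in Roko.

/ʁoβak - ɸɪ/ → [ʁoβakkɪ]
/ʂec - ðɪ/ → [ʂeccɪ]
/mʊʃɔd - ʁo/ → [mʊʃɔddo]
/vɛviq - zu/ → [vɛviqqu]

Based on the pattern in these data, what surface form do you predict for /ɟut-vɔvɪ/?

The data show progressive total assimilation (/ɸ/ → [k] after /k/; /ð/ → [c] after /c/; /ʁ/ → [d] after /d/; /z/ → [q] after /q/): in every case the target segment becomes identical to its preceding neighbour, copying more than a single feature.
/v/ is the segment targeted by the rule; it sits immediately after /t/, so it assimilates completely and surfaces as [t].

[ɟuttɔvɪ]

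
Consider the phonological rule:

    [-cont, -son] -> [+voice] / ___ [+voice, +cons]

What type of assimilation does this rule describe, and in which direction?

The structural change is [+voice], and the conditioning segment [+voice, +cons] (a voiced consonant) is itself voiced, so the target comes to share the voicing of its neighbour — voicing assimilation.
Since the environment is written after the underscore, the trigger follows the target; the direction is regressive.

regressive voicing assimilation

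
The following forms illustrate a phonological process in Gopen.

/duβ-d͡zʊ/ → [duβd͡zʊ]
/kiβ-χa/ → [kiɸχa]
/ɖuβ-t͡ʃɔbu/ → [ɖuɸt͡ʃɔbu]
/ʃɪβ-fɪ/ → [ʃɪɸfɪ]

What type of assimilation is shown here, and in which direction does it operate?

regressive voicing assimilation

The segment that alternates is /β/, which surfaces as [ɸ] when adjacent to /χ/.
The change voiced → voiceless matches the voicing of the following /χ/, identifying this as voicing assimilation.
Place and manner are unchanged, so the assimilation is partial, not total.
The other alternating forms pattern the same way: /β/ → [ɸ] before /t͡ʃ/ (voiced → voiceless, matching voiceless); /β/ → [ɸ] before /f/ (voiced → voiceless, matching voiceless) — only voicing changes, and always toward the following segment.
No alternation appears in [duβd͡zʊ]: there the adjacent consonants already agree in voicing (/β/ and /d͡z/ are both voiced), so this form is consistent with the same rule.
The trigger is the following segment, so the direction is regressive (anticipatory).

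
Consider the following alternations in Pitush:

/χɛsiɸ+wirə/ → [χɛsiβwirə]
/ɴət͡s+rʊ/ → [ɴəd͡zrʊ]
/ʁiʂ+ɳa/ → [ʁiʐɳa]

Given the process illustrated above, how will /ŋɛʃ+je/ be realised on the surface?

[ŋɛʒje]

The data show regressive voicing assimilation: /ɸ/ → [β] before /w/; /t͡s/ → [d͡z] before /r/; /ʂ/ → [ʐ] before /ɳ/. In each pair only voicing changes, matching the following consonant, while place and manner stay constant.
The rule targets /ʃ/ (voiceless postalveolar fricative), which sits before the trigger /j/ (voiced).
The voiced postalveolar fricative is [ʒ], so /ʃ/ → [ʒ].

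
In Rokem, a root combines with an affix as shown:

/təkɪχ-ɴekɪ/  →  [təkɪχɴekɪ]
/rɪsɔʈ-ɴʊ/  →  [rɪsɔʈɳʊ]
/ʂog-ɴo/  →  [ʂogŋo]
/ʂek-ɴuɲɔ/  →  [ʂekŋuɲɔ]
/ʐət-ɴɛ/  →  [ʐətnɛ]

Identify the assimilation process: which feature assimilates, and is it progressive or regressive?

progressive place assimilation

The segment that alternates is /ɴ/, which surfaces as [ɳ] when adjacent to /ʈ/.
The change uvular → retroflex matches the place of the preceding /ʈ/, identifying this as place assimilation.
Manner and voice are unchanged, so the assimilation is partial, not total.
Checking the remaining alternations: /ɴ/ → [ŋ] after /g/ (uvular → velar, matching velar); /ɴ/ → [ŋ] after /k/ (uvular → velar, matching velar); /ɴ/ → [n] after /t/ (uvular → alveolar, matching alveolar) — only place changes, and always toward the preceding segment.
No alternation appears in [təkɪχɴekɪ]: there the adjacent consonants already agree in place (/ɴ/ and /χ/ are both uvular), so this form is consistent with the same rule.
Since the segment that changes follows the conditioning segment, the assimilation is progressive.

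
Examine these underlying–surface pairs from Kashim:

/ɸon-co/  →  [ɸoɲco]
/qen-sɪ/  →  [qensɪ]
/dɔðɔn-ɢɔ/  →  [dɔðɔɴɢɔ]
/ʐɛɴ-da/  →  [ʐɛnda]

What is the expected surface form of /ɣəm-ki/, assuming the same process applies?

[ɣəŋki]

The data show regressive place assimilation: /n/ → [ɲ] before /c/; /n/ → [ɴ] before /ɢ/; /ɴ/ → [n] before /d/. In each pair only place changes, matching the following consonant, while manner and voice stay constant.
No alternation appears in [qensɪ]: there the adjacent consonants already agree in place (/n/ and /s/ are both alveolar), so this form is consistent with the same rule.
The rule targets /m/ (voiced bilabial nasal), which sits before the trigger /k/ (velar).
A voiced velar nasal is [ŋ], so the surface segment is [ŋ].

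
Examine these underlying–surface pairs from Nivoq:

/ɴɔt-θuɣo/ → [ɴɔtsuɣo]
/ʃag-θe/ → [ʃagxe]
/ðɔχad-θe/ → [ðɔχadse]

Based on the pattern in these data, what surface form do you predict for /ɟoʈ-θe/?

[ɟoʈʂe]

The data show progressive place assimilation: /θ/ → [s] after /t/; /θ/ → [x] after /g/; /θ/ → [s] after /d/. In each pair only place changes, matching the preceding consonant, while manner and voice stay constant.
The rule targets /θ/ (voiceless dental fricative), which sits after the trigger /ʈ/ (retroflex).
Changing only its place to retroflex gives [ʂ] — the voiceless retroflex fricative.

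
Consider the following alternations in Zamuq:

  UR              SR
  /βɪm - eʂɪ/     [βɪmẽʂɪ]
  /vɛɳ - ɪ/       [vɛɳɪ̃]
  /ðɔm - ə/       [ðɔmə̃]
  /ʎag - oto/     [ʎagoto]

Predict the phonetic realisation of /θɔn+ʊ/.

[θɔnʊ̃]

The data show progressive nasality assimilation (vowel nasalisation): /e/ → [ẽ] after /m/; /ɪ/ → [ɪ̃] after /ɳ/; /ə/ → [ə̃] after /m/ — a vowel is nasalised by an immediately preceding nasal consonant.
No change occurs in [ʎagoto] because the vowel at the boundary is adjacent to an oral consonant, not a nasal (/o/ next to /g/).
The vowel /ʊ/ is adjacent to the preceding nasal /n/, so it acquires [+nasal] and surfaces as [ʊ̃].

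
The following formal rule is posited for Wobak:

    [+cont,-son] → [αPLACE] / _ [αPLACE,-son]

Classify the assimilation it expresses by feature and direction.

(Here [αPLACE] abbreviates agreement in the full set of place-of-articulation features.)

The shared variable α links the value of the place features (abbreviated [PLACE]) on the target to the same value on the neighbouring segment, so place is the feature that assimilates.
Since the environment is written after the underscore, the trigger follows the target; the direction is regressive.

regressive place assimilation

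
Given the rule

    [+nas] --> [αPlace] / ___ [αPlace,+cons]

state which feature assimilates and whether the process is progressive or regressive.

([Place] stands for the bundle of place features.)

The rule copies the place features (abbreviated [Place]) from the environment onto the target, so the assimilating feature is place.
The conditioning segment sits to the right of the focus bar, meaning the trigger follows the segment that changes — regressive assimilation.

regressive place assimilation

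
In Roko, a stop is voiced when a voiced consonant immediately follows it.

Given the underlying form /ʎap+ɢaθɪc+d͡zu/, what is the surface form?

[ʎabɢaθɪɟd͡zu]

/p/ is a voiceless bilabial stop. The following trigger /ɢ/ is voiced, so /p/ must become voiced as well.
The voiced bilabial stop is [b], so /p/ → [b].
The same rule applies at the second boundary: /c/ → [ɟ] next to /d͡z/.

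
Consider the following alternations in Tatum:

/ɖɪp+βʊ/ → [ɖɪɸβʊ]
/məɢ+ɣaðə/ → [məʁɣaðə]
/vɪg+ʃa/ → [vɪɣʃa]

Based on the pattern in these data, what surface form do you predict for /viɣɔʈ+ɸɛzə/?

The data show regressive manner assimilation: /p/ → [ɸ] before /β/; /ɢ/ → [ʁ] before /ɣ/; /g/ → [ɣ] before /ʃ/. In each pair only manner changes, matching the following consonant, while place and voice stay constant.
/ʈ/ is a voiceless retroflex stop. The following trigger /ɸ/ is a fricative, so /ʈ/ must become a fricative as well.
A voiceless retroflex fricative is [ʂ], so the surface segment is [ʂ].

[viɣɔʂɸɛzə]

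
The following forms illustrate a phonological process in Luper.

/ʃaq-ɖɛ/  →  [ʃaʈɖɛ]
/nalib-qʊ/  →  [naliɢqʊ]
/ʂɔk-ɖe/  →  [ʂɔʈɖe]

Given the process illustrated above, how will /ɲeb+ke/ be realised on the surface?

The data show regressive place assimilation: /q/ → [ʈ] before /ɖ/; /b/ → [ɢ] before /q/; /k/ → [ʈ] before /ɖ/. In each pair only place changes, matching the following consonant, while manner and voice stay constant.
/b/ is a voiced bilabial stop. The following trigger /k/ is velar, so /b/ must become velar as well.
Changing only its place to velar gives [g] — the voiced velar stop.

[ɲegke]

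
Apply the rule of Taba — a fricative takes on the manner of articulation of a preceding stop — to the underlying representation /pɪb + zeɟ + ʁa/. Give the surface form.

[pɪbdeɟɢa]

The rule targets /z/ (voiced alveolar fricative), which sits after the trigger /b/ (stop).
The voiced alveolar stop is [d], so /z/ → [d].
The same rule applies at the second boundary: /ʁ/ → [ɢ] next to /ɟ/.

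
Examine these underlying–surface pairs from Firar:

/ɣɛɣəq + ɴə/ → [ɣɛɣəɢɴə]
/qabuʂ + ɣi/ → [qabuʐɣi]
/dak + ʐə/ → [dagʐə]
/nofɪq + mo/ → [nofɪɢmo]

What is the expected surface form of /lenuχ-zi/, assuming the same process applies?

The data show regressive voicing assimilation: /q/ → [ɢ] before /ɴ/; /ʂ/ → [ʐ] before /ɣ/; /k/ → [g] before /ʐ/; /q/ → [ɢ] before /m/. In each pair only voicing changes, matching the following consonant, while place and manner stay constant.
/χ/ is a voiceless uvular fricative. The following trigger /z/ is voiced, so /χ/ must become voiced as well.
A voiced uvular fricative is [ʁ], so the surface segment is [ʁ].

[lenuʁzi]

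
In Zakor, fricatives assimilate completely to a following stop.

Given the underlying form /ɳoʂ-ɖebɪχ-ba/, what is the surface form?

/ʂ/ is the segment targeted by the rule; it sits immediately before /ɖ/, so it assimilates completely and surfaces as [ɖ].
At the second juncture, /χ/ likewise becomes [b] adjacent to /b/.

[ɳoɖɖebɪbba]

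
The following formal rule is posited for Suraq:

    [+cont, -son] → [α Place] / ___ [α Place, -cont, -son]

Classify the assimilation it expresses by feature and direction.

The shared variable α links the value of the place features (abbreviated [Place]) on the target to the same value on the neighbouring segment, so place is the feature that assimilates.
The conditioning segment sits to the right of the focus bar, meaning the trigger follows the segment that changes — regressive assimilation.

regressive place assimilation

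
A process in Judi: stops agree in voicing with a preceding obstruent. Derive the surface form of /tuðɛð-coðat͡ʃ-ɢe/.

The rule targets /c/ (voiceless palatal stop), which sits after the trigger /ð/ (voiced).
The voiced palatal stop is [ɟ], so /c/ → [ɟ].
At the second juncture, /ɢ/ likewise becomes [q] adjacent to /t͡ʃ/.

[tuðɛðɟoðat͡ʃqe]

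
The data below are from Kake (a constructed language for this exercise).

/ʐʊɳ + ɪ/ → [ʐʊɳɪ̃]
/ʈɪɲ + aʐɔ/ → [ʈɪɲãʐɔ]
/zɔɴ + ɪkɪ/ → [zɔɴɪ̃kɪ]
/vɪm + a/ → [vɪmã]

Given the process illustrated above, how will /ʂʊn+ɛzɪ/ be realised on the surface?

[ʂʊnɛ̃zɪ]

The data show progressive nasality assimilation (vowel nasalisation): /ɪ/ → [ɪ̃] after /ɳ/; /a/ → [ã] after /ɲ/; /ɪ/ → [ɪ̃] after /ɴ/; /a/ → [ã] after /m/ — a vowel is nasalised by an immediately preceding nasal consonant.
/ɛ/ sits next to the nasal /n/ and is therefore nasalised to [ɛ̃].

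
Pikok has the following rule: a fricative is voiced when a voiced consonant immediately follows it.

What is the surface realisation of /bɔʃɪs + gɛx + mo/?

[bɔʃɪzgɛɣmo]

/s/ is a voiceless alveolar fricative. The following trigger /g/ is voiced, so /s/ must become voiced as well.
A voiced alveolar fricative is [z], so the surface segment is [z].
At the second juncture, /x/ likewise becomes [ɣ] adjacent to /m/.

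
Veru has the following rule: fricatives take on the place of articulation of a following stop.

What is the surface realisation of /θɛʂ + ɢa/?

The rule targets /ʂ/ (voiceless retroflex fricative), which sits before the trigger /ɢ/ (uvular).
Changing only its place to uvular gives [χ] — the voiceless uvular fricative.

[θɛχɢa]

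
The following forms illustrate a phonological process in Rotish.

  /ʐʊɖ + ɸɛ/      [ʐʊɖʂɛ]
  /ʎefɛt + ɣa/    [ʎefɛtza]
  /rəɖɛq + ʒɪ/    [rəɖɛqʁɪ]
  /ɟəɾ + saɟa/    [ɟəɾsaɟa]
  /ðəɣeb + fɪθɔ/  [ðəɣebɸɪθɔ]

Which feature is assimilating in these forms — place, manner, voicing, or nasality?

place

The segment that alternates is /ɸ/, which surfaces as [ʂ] when adjacent to /ɖ/.
The change bilabial → retroflex matches the place of the preceding /ɖ/, identifying this as place assimilation.
Checking the remaining alternations: /ɣ/ → [z] after /t/ (velar → alveolar, matching alveolar); /ʒ/ → [ʁ] after /q/ (postalveolar → uvular, matching uvular); /f/ → [ɸ] after /b/ (labiodental → bilabial, matching bilabial) — only place changes, and always toward the preceding segment.
Nothing changes in [ɟəɾsaɟa]: there the adjacent consonants already agree in place (/s/ and /ɾ/ are both alveolar), so this form is consistent with the same rule.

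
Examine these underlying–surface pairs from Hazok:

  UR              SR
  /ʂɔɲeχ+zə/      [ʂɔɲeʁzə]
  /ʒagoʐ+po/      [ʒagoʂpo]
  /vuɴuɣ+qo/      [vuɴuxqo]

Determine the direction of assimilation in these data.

regressive

Underlying /χ/ is realised as [ʁ] next to /z/; /z/ itself does not change.
/χ/ is voiceless while /z/ is voiced; the output [ʁ] is voiced, matching the trigger — so the feature that spreads is voicing.
The other alternating forms pattern the same way: /ʐ/ → [ʂ] before /p/ (voiced → voiceless, matching voiceless); /ɣ/ → [x] before /q/ (voiced → voiceless, matching voiceless) — only voicing changes, and always toward the following segment.
Since the segment that changes precedes the conditioning segment, the assimilation is regressive.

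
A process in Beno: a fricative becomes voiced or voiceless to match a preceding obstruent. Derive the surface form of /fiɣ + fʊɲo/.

[fiɣvʊɲo]

The rule targets /f/ (voiceless labiodental fricative), which sits after the trigger /ɣ/ (voiced).
Changing only its voicing to voiced gives [v] — the voiced labiodental fricative.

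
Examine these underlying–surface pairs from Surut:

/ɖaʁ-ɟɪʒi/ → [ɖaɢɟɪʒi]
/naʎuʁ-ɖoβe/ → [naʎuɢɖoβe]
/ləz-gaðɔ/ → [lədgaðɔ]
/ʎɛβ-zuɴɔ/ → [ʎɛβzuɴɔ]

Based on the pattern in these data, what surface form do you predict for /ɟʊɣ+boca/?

[ɟʊgboca]

The data show regressive manner assimilation: /ʁ/ → [ɢ] before /ɟ/; /ʁ/ → [ɢ] before /ɖ/; /z/ → [d] before /g/. In each pair only manner changes, matching the following consonant, while place and voice stay constant.
No alternation appears in [ʎɛβzuɴɔ]: there the adjacent consonants already agree in manner (/β/ and /z/ are both fricatives), so this form is consistent with the same rule.
The rule targets /ɣ/ (voiced velar fricative), which sits before the trigger /b/ (stop).
A voiced velar stop is [g], so the surface segment is [g].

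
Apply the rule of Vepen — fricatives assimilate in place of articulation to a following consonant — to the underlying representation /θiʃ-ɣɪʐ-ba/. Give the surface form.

/ʃ/ is a voiceless postalveolar fricative. The following trigger /ɣ/ is velar, so /ʃ/ must become velar as well.
The voiceless velar fricative is [x], so /ʃ/ → [x].
At the second juncture, /ʐ/ likewise becomes [β] adjacent to /b/.

[θixɣɪβba]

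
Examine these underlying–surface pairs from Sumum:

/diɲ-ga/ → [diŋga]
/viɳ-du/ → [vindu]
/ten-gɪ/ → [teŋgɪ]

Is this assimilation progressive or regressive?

regressive

Comparing underlying and surface forms, /ɲ/ → [ŋ] is the alternation; the neighbouring /g/ is constant.
/ɲ/ is palatal while /g/ is velar; the output [ŋ] is velar, matching the trigger — so the feature that spreads is place.
Checking the remaining alternations: /ɳ/ → [n] before /d/ (retroflex → alveolar, matching alveolar); /n/ → [ŋ] before /g/ (alveolar → velar, matching velar) — only place changes, and always toward the following segment.
Since the segment that changes precedes the conditioning segment, the assimilation is regressive.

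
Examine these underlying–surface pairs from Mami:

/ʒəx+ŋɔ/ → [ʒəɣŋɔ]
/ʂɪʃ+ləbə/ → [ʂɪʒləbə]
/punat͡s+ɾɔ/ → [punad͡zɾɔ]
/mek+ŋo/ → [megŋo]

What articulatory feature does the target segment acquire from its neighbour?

voicing

Underlying /x/ is realised as [ɣ] next to /ŋ/; /ŋ/ itself does not change.
/x/ is voiceless while /ŋ/ is voiced; the output [ɣ] is voiced, matching the trigger — so the feature that spreads is voicing.
The same holds elsewhere in the data: /ʃ/ → [ʒ] before /l/ (voiceless → voiced, matching voiced); /t͡s/ → [d͡z] before /ɾ/ (voiceless → voiced, matching voiced); /k/ → [g] before /ŋ/ (voiceless → voiced, matching voiced) — only voicing changes, and always toward the following segment.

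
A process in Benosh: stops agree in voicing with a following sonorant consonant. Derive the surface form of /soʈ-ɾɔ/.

[soɖɾɔ]

The rule targets /ʈ/ (voiceless retroflex stop), which sits before the trigger /ɾ/ (voiced).
Changing only its voicing to voiced gives [ɖ] — the voiced retroflex stop.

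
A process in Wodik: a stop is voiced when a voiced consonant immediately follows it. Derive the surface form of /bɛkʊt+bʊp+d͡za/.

[bɛkʊdbʊbd͡za]

/t/ is a voiceless alveolar stop. The following trigger /b/ is voiced, so /t/ must become voiced as well.
Changing only its voicing to voiced gives [d] — the voiced alveolar stop.
At the second juncture, /p/ likewise becomes [b] adjacent to /d͡z/.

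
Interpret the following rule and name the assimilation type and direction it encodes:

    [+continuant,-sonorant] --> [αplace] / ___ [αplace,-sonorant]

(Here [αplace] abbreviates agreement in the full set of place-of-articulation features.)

The shared variable α links the value of the place features (abbreviated [place]) on the target to the same value on the neighbouring segment, so place is the feature that assimilates.
The conditioning segment sits to the right of the focus bar, meaning the trigger follows the segment that changes — regressive assimilation.

regressive place assimilation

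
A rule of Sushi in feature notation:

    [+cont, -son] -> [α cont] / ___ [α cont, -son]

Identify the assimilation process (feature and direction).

regressive manner assimilation

The rule copies [cont] (continuancy) from the environment onto the target fricatives; since [±cont] encodes the stop/fricative manner contrast, the assimilating dimension is manner.
The conditioning segment sits to the right of the focus bar, meaning the trigger follows the segment that changes — regressive assimilation.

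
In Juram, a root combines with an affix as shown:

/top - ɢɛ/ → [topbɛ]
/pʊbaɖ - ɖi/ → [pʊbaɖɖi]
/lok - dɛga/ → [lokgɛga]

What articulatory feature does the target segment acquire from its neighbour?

Comparing underlying and surface forms, /ɢ/ → [b] is the alternation; the neighbouring /p/ is constant.
/ɢ/ is uvular while /p/ is bilabial; the output [b] is bilabial, matching the trigger — so the feature that spreads is place.
The other alternating form patterns the same way: /d/ → [g] after /k/ (alveolar → velar, matching velar) — only place changes, and always toward the preceding segment.
Nothing changes in [pʊbaɖɖi]: there the adjacent consonants already agree in place (/ɖ/ and /ɖ/ are both retroflex), so this form is consistent with the same rule.

place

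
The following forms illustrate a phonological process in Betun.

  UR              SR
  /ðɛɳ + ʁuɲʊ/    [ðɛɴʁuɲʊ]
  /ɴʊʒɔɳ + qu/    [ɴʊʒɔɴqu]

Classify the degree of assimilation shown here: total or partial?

The segment that alternates is /ɳ/, which surfaces as [ɴ] when adjacent to /ʁ/.
/ɳ/ is retroflex while /ʁ/ is uvular; the output [ɴ] is uvular, matching the trigger — so the feature that spreads is place.
Manner and voice are unchanged, so the assimilation is partial, not total.
Checking the remaining alternation: /ɳ/ → [ɴ] before /q/ (retroflex → uvular, matching uvular) — only place changes, and always toward the following segment.

partial assimilation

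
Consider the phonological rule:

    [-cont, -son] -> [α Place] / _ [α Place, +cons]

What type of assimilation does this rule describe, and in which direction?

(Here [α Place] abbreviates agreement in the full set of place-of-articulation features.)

The rule copies the place features (abbreviated [Place]) from the environment onto the target, so the assimilating feature is place.
Since the environment is written after the underscore, the trigger follows the target; the direction is regressive.

regressive place assimilation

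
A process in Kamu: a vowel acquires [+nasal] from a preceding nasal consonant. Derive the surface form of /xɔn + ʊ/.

[xɔnʊ̃]

/ʊ/ sits next to the nasal /n/ and is therefore nasalised to [ʊ̃].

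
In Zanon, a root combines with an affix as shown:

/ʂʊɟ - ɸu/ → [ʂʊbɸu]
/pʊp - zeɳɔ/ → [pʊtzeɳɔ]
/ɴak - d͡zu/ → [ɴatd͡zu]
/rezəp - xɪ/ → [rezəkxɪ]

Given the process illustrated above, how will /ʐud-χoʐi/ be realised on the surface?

The data show regressive place assimilation: /ɟ/ → [b] before /ɸ/; /p/ → [t] before /z/; /k/ → [t] before /d͡z/; /p/ → [k] before /x/. In each pair only place changes, matching the following consonant, while manner and voice stay constant.
/d/ is a voiced alveolar stop. The following trigger /χ/ is uvular, so /d/ must become uvular as well.
A voiced uvular stop is [ɢ], so the surface segment is [ɢ].

[ʐuɢχoʐi]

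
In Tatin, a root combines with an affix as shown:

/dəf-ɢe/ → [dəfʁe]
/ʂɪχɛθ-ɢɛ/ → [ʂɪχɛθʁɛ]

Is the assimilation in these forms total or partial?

Comparing underlying and surface forms, /ɢ/ → [ʁ] is the alternation; the neighbouring /f/ is constant.
/ɢ/ is a stop while /f/ is a fricative; the output [ʁ] is a fricative, matching the trigger — so the feature that spreads is manner.
Place and voice are unchanged, so the assimilation is partial, not total.
Checking the remaining alternation: /ɢ/ → [ʁ] after /θ/ (stop → fricative, matching a fricative) — only manner changes, and always toward the preceding segment.

partial assimilation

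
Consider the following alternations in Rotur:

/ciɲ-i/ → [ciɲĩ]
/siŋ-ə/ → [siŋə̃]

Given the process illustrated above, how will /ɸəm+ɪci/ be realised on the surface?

The data show progressive nasality assimilation (vowel nasalisation): /i/ → [ĩ] after /ɲ/; /ə/ → [ə̃] after /ŋ/ — a vowel is nasalised by an immediately preceding nasal consonant.
/ɪ/ sits next to the nasal /m/ and is therefore nasalised to [ɪ̃].

[ɸəmɪ̃ci]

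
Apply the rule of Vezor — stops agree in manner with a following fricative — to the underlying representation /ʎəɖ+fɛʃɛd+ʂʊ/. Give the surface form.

[ʎəʐfɛʃɛzʂʊ]

/ɖ/ is a voiced retroflex stop. The following trigger /f/ is a fricative, so /ɖ/ must become a fricative as well.
A voiced retroflex fricative is [ʐ], so the surface segment is [ʐ].
At the second juncture, /d/ likewise becomes [z] adjacent to /ʂ/.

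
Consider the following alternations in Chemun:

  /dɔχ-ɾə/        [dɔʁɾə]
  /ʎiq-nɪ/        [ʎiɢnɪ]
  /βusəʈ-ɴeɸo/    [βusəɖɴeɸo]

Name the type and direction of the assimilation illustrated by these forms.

regressive voicing assimilation

Underlying /χ/ is realised as [ʁ] next to /ɾ/; /ɾ/ itself does not change.
/χ/ is voiceless while /ɾ/ is voiced; the output [ʁ] is voiced, matching the trigger — so the feature that spreads is voicing.
Place and manner are unchanged, so the assimilation is partial, not total.
The other alternating forms pattern the same way: /q/ → [ɢ] before /n/ (voiceless → voiced, matching voiced); /ʈ/ → [ɖ] before /ɴ/ (voiceless → voiced, matching voiced) — only voicing changes, and always toward the following segment.
The trigger is the following segment, so the direction is regressive (anticipatory).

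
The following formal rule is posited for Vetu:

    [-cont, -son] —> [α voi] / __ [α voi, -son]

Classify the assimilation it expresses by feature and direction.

regressive voicing assimilation

The rule copies [voi] from the environment onto the target, so the assimilating feature is voicing.
The conditioning segment sits to the right of the focus bar, meaning the trigger follows the segment that changes — regressive assimilation.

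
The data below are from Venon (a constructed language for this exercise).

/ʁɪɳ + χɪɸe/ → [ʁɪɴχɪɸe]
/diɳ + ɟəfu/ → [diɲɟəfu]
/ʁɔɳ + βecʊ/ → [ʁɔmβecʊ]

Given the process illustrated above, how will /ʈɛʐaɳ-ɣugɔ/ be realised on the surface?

The data show regressive place assimilation: /ɳ/ → [ɴ] before /χ/; /ɳ/ → [ɲ] before /ɟ/; /ɳ/ → [m] before /β/. In each pair only place changes, matching the following consonant, while manner and voice stay constant.
/ɳ/ is a voiced retroflex nasal. The following trigger /ɣ/ is velar, so /ɳ/ must become velar as well.
The voiced velar nasal is [ŋ], so /ɳ/ → [ŋ].

[ʈɛʐaŋɣugɔ]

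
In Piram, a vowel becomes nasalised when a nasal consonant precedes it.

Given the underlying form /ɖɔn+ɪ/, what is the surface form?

The vowel /ɪ/ is adjacent to the preceding nasal /n/, so it acquires [+nasal] and surfaces as [ɪ̃].

[ɖɔnɪ̃]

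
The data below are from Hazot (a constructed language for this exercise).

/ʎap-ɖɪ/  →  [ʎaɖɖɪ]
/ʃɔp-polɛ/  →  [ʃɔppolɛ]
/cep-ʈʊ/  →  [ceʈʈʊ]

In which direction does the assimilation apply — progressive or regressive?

Underlying /p/ is realised as [ɖ] next to /ɖ/; /ɖ/ itself does not change.
The output [ɖ] is identical to the trigger /ɖ/ — every feature (place, manner, voicing) has been copied — so this is total assimilation.
The remaining alternation confirms this: /p/ → [ʈ] before /ʈ/ — in each case the output is a copy of the following consonant.
In [ʃɔppolɛ] the two consonants at the boundary are already identical (/p/ + /p/), so the rule applies vacuously and nothing changes.
Since the segment that changes precedes the conditioning segment, the assimilation is regressive.

regressive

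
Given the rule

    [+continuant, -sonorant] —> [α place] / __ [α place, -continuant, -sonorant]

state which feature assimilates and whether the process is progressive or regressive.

regressive place assimilation

The shared variable α links the value of the place features (abbreviated [place]) on the target to the same value on the neighbouring segment, so place is the feature that assimilates.
Since the environment is written after the underscore, the trigger follows the target; the direction is regressive.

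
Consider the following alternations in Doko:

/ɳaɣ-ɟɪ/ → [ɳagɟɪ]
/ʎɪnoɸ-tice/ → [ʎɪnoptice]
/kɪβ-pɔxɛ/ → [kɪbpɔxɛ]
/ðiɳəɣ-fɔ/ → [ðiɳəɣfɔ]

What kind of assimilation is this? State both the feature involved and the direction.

regressive manner assimilation

Comparing underlying and surface forms, /ɣ/ → [g] is the alternation; the neighbouring /ɟ/ is constant.
The change fricative → stop matches the manner of the following /ɟ/, identifying this as manner assimilation.
Place and voice are unchanged, so the assimilation is partial, not total.
Checking the remaining alternations: /ɸ/ → [p] before /t/ (fricative → stop, matching a stop); /β/ → [b] before /p/ (fricative → stop, matching a stop) — only manner changes, and always toward the following segment.
No alternation appears in [ðiɳəɣfɔ]: there the adjacent consonants already agree in manner (/ɣ/ and /f/ are both fricatives), so this form is consistent with the same rule.
Since the segment that changes precedes the conditioning segment, the assimilation is regressive.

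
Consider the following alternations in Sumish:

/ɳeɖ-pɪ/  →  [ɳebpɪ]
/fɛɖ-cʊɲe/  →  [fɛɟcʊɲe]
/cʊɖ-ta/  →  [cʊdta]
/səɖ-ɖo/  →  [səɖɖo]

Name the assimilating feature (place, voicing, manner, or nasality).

Comparing underlying and surface forms, /ɖ/ → [b] is the alternation; the neighbouring /p/ is constant.
/ɖ/ is retroflex while /p/ is bilabial; the output [b] is bilabial, matching the trigger — so the feature that spreads is place.
The other alternating forms pattern the same way: /ɖ/ → [ɟ] before /c/ (retroflex → palatal, matching palatal); /ɖ/ → [d] before /t/ (retroflex → alveolar, matching alveolar) — only place changes, and always toward the following segment.
Nothing changes in [səɖɖo]: there the adjacent consonants already agree in place (/ɖ/ and /ɖ/ are both retroflex), so this form is consistent with the same rule.

place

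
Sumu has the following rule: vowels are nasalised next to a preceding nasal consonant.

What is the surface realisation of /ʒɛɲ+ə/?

[ʒɛɲə̃]

/ə/ sits next to the nasal /ɲ/ and is therefore nasalised to [ə̃].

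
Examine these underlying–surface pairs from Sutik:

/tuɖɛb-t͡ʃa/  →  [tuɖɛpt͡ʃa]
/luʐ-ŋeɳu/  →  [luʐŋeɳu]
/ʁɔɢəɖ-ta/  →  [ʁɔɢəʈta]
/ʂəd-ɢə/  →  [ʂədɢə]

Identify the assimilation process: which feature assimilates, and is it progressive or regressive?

Underlying /b/ is realised as [p] next to /t͡ʃ/; /t͡ʃ/ itself does not change.
The change voiced → voiceless matches the voicing of the following /t͡ʃ/, identifying this as voicing assimilation.
Place and manner are unchanged, so the assimilation is partial, not total.
The same holds elsewhere in the data: /ɖ/ → [ʈ] before /t/ (voiced → voiceless, matching voiceless) — only voicing changes, and always toward the following segment.
Nothing changes in [luʐŋeɳu], [ʂədɢə]: there the adjacent consonants already agree in voicing (/ʐ/ and /ŋ/ are both voiced; /d/ and /ɢ/ are both voiced), so these forms are consistent with the same rule.
The trigger is the following segment, so the direction is regressive (anticipatory).

regressive voicing assimilation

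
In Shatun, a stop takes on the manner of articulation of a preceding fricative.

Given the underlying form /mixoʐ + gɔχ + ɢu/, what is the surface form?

[mixoʐɣɔχʁu]

The rule targets /g/ (voiced velar stop), which sits after the trigger /ʐ/ (fricative).
The voiced velar fricative is [ɣ], so /g/ → [ɣ].
At the second juncture, /ɢ/ likewise becomes [ʁ] adjacent to /χ/.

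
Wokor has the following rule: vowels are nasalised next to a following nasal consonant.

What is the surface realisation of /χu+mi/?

/u/ sits next to the nasal /m/ and is therefore nasalised to [ũ].

[χũmi]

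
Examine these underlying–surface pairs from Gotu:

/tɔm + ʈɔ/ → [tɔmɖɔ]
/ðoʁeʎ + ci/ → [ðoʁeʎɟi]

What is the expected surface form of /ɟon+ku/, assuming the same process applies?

The data show progressive voicing assimilation: /ʈ/ → [ɖ] after /m/; /c/ → [ɟ] after /ʎ/. In each pair only voicing changes, matching the preceding consonant, while place and manner stay constant.
/k/ is a voiceless velar stop. The preceding trigger /n/ is voiced, so /k/ must become voiced as well.
Changing only its voicing to voiced gives [g] — the voiced velar stop.

[ɟongu]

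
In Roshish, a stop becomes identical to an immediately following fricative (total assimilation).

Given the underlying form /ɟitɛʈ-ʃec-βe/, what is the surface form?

[ɟitɛʃʃeββe]

/ʈ/ is the segment targeted by the rule; it sits immediately before /ʃ/, so it assimilates completely and surfaces as [ʃ].
At the second juncture, /c/ likewise becomes [β] adjacent to /β/.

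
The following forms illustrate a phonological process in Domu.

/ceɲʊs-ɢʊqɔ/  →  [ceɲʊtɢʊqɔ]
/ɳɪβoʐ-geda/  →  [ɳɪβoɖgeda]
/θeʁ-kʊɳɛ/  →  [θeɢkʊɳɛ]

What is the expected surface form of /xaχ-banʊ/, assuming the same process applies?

[xaqbanʊ]

The data show regressive manner assimilation: /s/ → [t] before /ɢ/; /ʐ/ → [ɖ] before /g/; /ʁ/ → [ɢ] before /k/. In each pair only manner changes, matching the following consonant, while place and voice stay constant.
The rule targets /χ/ (voiceless uvular fricative), which sits before the trigger /b/ (stop).
A voiceless uvular stop is [q], so the surface segment is [q].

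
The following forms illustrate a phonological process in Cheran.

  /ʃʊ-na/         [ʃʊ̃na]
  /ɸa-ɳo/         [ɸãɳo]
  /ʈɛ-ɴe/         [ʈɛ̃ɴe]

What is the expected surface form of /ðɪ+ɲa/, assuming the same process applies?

The data show regressive nasality assimilation (vowel nasalisation): /ʊ/ → [ʊ̃] before /n/; /a/ → [ã] before /ɳ/; /ɛ/ → [ɛ̃] before /ɴ/ — a vowel is nasalised by an immediately following nasal consonant.
/ɪ/ sits next to the nasal /ɲ/ and is therefore nasalised to [ɪ̃].

[ðɪ̃ɲa]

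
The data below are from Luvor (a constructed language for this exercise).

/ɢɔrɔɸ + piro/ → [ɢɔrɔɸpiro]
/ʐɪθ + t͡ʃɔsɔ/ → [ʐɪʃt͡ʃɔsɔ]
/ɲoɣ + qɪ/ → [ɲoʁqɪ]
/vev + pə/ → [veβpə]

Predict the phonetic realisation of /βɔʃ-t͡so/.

The data show regressive place assimilation: /θ/ → [ʃ] before /t͡ʃ/; /ɣ/ → [ʁ] before /q/; /v/ → [β] before /p/. In each pair only place changes, matching the following consonant, while manner and voice stay constant.
No alternation appears in [ɢɔrɔɸpiro]: there the adjacent consonants already agree in place (/ɸ/ and /p/ are both bilabial), so this form is consistent with the same rule.
/ʃ/ is a voiceless postalveolar fricative. The following trigger /t͡s/ is alveolar, so /ʃ/ must become alveolar as well.
Changing only its place to alveolar gives [s] — the voiceless alveolar fricative.

[βɔst͡so]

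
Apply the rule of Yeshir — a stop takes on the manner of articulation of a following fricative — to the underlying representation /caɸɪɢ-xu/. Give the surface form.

[caɸɪʁxu]

The rule targets /ɢ/ (voiced uvular stop), which sits before the trigger /x/ (fricative).
A voiced uvular fricative is [ʁ], so the surface segment is [ʁ].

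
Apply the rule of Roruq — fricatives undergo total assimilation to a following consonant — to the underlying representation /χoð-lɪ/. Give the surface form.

[χollɪ]

/ð/ is the segment targeted by the rule; it sits immediately before /l/, so it assimilates completely and surfaces as [l].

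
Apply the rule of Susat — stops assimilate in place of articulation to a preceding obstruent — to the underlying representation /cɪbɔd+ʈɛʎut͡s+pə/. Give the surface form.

[cɪbɔdtɛʎut͡stə]

/ʈ/ is a voiceless retroflex stop. The preceding trigger /d/ is alveolar, so /ʈ/ must become alveolar as well.
The voiceless alveolar stop is [t], so /ʈ/ → [t].
The same rule applies at the second boundary: /p/ → [t] next to /t͡s/.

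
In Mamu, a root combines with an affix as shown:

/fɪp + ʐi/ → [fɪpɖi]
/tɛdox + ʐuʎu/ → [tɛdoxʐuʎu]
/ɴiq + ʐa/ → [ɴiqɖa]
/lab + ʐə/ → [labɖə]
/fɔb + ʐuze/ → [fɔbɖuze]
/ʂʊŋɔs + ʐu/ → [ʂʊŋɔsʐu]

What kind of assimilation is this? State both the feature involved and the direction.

progressive manner assimilation

Underlying /ʐ/ is realised as [ɖ] next to /p/; /p/ itself does not change.
The change fricative → stop matches the manner of the preceding /p/, identifying this as manner assimilation.
Place and voice are unchanged, so the assimilation is partial, not total.
The other alternating forms pattern the same way: /ʐ/ → [ɖ] after /q/ (fricative → stop, matching a stop); /ʐ/ → [ɖ] after /b/ (fricative → stop, matching a stop) — only manner changes, and always toward the preceding segment.
No alternation appears in [tɛdoxʐuʎu], [ʂʊŋɔsʐu]: there the adjacent consonants already agree in manner (/ʐ/ and /x/ are both fricatives; /ʐ/ and /s/ are both fricatives), so these forms are consistent with the same rule.
The trigger is the preceding segment, so the direction is progressive (perseverative).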